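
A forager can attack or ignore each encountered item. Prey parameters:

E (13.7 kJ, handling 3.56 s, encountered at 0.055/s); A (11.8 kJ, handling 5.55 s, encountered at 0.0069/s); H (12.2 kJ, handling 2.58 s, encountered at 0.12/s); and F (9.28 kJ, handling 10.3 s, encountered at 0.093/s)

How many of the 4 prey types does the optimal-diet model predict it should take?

Profitabilities (E/h, kJ/s): H 4.73, E 3.85, A 2.13, F 0.901. Add prey in this order while the next type's profitability exceeds the intake rate on those already taken.
Rate on top 1: 1.118. E: 3.85 > 1.118 → include.
Rate on top 2: 1.473. A: 2.13 > 1.473 → include.
Rate on top 3: 1.489. F: 0.901 < 1.489 → exclude; stop.
Optimal diet: H, E, A — 3 of 4 types.

3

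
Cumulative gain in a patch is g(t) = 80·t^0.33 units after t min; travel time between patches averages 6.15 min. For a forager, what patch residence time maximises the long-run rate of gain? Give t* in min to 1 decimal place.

Optimal t* satisfies g'(t*) = g(t*)/(T + t*).
g'(t) = 0.33·80·t^-0.67. Setting 0.33·80·t^-0.67 = 80·t^0.33/(6.15+t) gives 0.33(6.15+t) = t, so 0.67·t = 0.33×6.15.
t* = 0.33×6.15/0.67 = 3.029 min.

3.0 min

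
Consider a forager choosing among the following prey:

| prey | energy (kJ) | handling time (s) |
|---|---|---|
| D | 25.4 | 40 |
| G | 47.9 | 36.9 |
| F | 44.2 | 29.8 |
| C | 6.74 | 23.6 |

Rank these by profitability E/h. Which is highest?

F

In descending order of E/h:
F: 44.2/29.8 = 1.48 kJ/s
G: 47.9/36.9 = 1.3 kJ/s
D: 25.4/40 = 0.635 kJ/s
C: 6.74/23.6 = 0.286 kJ/s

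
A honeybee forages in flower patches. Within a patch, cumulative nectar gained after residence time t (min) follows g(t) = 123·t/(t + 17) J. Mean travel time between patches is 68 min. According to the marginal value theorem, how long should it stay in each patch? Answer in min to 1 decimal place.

34.0 min

By the marginal value theorem, leave when the instantaneous gain rate g'(t) equals the habitat-wide average g(t)/(T + t).
g'(t) = 123·17/(t + 17)². Setting 123·17/(t+17)² = 123t/[(t+17)(68+t)] gives 17(68+t) = t(t+17), so t² = 17×68 = 1156.
t* = √1156 = 34 min.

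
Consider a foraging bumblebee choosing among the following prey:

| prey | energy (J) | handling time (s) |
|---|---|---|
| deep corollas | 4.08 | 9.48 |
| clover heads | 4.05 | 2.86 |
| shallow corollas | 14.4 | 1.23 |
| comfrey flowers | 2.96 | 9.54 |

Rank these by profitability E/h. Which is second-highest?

clover heads

In descending order of E/h:
shallow corollas: 14.4/1.23 = 11.7 J/s
clover heads: 4.05/2.86 = 1.42 J/s
deep corollas: 4.08/9.48 = 0.43 J/s
comfrey flowers: 2.96/9.54 = 0.31 J/s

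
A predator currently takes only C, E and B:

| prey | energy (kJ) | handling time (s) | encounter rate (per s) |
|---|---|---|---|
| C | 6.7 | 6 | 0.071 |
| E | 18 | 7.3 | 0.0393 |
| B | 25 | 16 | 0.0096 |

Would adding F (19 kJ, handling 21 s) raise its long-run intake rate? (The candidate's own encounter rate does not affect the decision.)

Intake rate on the current diet: R = (0.071×6.7 + 0.0393×18 + 0.0096×25) / (1 + 0.071×6 + 0.0393×7.3 + 0.0096×16) = 1.423/1.866 = 0.7624 kJ/s.
Profitability of F: 19/21 = 0.9048 kJ/s.
0.9048 > 0.7624, so adding F raises the average — include it.

Yes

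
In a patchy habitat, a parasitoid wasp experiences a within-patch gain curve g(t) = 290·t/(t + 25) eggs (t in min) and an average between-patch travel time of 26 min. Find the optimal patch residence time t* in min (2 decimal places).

25.50 min

Maximise g(t)/(T+t): set derivative to zero → g'(t)(T+t) = g(t).
g'(t) = 290·25/(t + 25)². Setting 290·25/(t+25)² = 290t/[(t+25)(26+t)] gives 25(26+t) = t(t+25), so t² = 25×26 = 650.
t* = √650 = 25.5 min.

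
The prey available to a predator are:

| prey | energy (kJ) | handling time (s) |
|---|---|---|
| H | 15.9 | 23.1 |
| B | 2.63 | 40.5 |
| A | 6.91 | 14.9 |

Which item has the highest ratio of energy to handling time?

In descending order of E/h:
H: 15.9/23.1 = 0.688 kJ/s
A: 6.91/14.9 = 0.464 kJ/s
B: 2.63/40.5 = 0.0649 kJ/s

H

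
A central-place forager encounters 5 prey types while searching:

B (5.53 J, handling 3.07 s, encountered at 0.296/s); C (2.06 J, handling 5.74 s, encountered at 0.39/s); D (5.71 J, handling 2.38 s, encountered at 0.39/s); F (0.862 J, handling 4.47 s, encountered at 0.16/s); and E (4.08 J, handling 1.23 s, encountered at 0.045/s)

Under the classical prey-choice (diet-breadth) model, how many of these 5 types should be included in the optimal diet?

3

Rank by E/h (J/s): E 3.32, D 2.4, B 1.8, C 0.359, F 0.193. Include each in turn until the next type's E/h falls below the running intake rate.
Rate on top 1: 0.174. D: 2.4 > 0.174 → include.
Rate on top 2: 1.215. B: 1.8 > 1.215 → include.
Rate on top 3: 1.399. C: 0.359 < 1.399 → exclude; stop.
Optimal diet: E, D, B — 3 of 5 types.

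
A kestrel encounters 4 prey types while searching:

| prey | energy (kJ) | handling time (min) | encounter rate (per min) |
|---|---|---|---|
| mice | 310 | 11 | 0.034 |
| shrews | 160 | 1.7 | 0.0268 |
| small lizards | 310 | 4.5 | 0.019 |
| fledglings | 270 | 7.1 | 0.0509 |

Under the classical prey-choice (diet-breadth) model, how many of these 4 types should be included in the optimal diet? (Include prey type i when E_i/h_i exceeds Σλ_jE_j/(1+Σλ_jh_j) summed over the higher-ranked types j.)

Profitabilities (E/h, kJ/min): shrews 94.1, small lizards 68.9, fledglings 38, mice 28.2. Add prey in this order while the next type's profitability exceeds the intake rate on those already taken.
Rate on top 1: 4.101. small lizards: 68.9 > 4.101 → include.
Rate on top 2: 8.999. fledglings: 38 > 8.999 → include.
Rate on top 3: 16.03. mice: 28.2 > 16.03 → include.
Optimal diet: shrews, small lizards, fledglings, mice — 4 of 4 types.

4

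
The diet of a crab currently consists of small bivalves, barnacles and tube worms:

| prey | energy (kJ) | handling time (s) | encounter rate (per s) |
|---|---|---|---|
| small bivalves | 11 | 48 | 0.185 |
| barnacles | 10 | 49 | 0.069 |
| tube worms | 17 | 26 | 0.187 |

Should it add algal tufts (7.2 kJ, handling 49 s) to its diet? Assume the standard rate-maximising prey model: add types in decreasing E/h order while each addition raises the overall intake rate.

No

On small bivalves, barnacles and tube worms alone, R = ΣλE/(1+Σλh) = 5.904/18.12 = 0.3258 kJ/s.
algal tufts: E/h = 7.2/49 = 0.1469 kJ/s.
0.1469 < 0.3258, so adding algal tufts would lower the average — exclude it.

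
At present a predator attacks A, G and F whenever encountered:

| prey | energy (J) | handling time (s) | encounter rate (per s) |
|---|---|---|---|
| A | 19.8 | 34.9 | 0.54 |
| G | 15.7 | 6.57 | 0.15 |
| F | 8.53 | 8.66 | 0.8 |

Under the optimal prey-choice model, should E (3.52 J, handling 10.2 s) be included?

Current rate: (0.54×19.8 + 0.15×15.7 + 0.8×8.53)/(1 + 0.54×34.9 + 0.15×6.57 + 0.8×8.66) = 0.7158 J/s.
E: E/h = 3.52/10.2 = 0.3451 J/s.
0.3451 < 0.7158, so adding E would lower the average — exclude it.

No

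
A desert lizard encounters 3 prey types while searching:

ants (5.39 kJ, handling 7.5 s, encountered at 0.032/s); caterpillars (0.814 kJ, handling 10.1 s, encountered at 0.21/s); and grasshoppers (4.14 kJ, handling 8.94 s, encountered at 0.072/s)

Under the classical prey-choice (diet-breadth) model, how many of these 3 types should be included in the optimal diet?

E/h in descending order: ants 0.719, grasshoppers 0.463, caterpillars 0.0806 kJ/s. The optimal diet is the largest prefix of this list for which every included type satisfies E_i/h_i > R on the types above it.
Rate on top 1: 0.1391. grasshoppers: 0.463 > 0.1391 → include.
Rate on top 2: 0.2498. caterpillars: 0.0806 < 0.2498 → exclude; stop.
Optimal diet: ants, grasshoppers — 2 of 3 types.

2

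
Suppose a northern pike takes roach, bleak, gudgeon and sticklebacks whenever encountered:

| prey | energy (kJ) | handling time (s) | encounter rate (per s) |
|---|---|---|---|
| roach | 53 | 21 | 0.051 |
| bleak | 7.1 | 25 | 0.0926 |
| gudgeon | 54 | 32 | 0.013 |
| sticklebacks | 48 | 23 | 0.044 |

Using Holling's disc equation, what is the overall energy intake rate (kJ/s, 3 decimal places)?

R = Σλ_iE_i / (1 + Σλ_ih_i)
Numerator: 0.051×53 + 0.0926×7.1 + 0.013×54 + 0.044×48 = 6.174
Denominator: 1 + 0.051×21 + 0.0926×25 + 0.013×32 + 0.044×23 = 5.814
R = 6.174/5.814 = 1.062 kJ/s

1.062 kJ/s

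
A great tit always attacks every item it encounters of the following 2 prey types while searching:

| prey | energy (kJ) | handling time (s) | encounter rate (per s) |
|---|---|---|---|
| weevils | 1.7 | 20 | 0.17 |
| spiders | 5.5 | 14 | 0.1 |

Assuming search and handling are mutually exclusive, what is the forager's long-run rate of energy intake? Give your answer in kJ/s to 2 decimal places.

R = Σλ_iE_i / (1 + Σλ_ih_i)
Numerator: 0.17×1.7 + 0.1×5.5 = 0.839
Denominator: 1 + 0.17×20 + 0.1×14 = 5.8
R = 0.839/5.8 = 0.1447 kJ/s

0.14 kJ/s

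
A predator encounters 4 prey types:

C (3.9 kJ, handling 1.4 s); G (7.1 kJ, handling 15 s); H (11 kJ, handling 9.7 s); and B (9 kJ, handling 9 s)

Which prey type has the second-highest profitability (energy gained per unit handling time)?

In descending order of E/h:
C: 3.9/1.4 = 2.79 kJ/s
H: 11/9.7 = 1.13 kJ/s
B: 9/9 = 1 kJ/s
G: 7.1/15 = 0.473 kJ/s

H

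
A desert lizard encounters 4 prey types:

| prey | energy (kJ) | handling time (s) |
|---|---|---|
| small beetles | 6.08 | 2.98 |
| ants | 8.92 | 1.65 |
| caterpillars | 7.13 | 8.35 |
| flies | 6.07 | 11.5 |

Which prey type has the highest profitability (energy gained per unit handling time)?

ants

Profitability E/h (kJ/s): small beetles = 6.08/2.98 = 2.04, ants = 8.92/1.65 = 5.41, caterpillars = 7.13/8.35 = 0.854, flies = 6.07/11.5 = 0.528.
Ranked: ants > small beetles > caterpillars > flies.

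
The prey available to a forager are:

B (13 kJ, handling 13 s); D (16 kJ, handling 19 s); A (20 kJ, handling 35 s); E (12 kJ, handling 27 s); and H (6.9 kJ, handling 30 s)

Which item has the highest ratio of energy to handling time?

B

In descending order of E/h:
B: 13/13 = 1 kJ/s
D: 16/19 = 0.842 kJ/s
A: 20/35 = 0.571 kJ/s
E: 12/27 = 0.444 kJ/s
H: 6.9/30 = 0.23 kJ/s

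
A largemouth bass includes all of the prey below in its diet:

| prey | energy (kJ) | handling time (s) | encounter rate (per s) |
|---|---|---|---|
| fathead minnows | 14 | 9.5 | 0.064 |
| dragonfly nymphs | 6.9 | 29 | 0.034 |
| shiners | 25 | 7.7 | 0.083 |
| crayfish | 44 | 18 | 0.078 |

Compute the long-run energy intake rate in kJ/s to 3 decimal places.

1.431 kJ/s

Energy encountered per unit search time: 0.064×14 + 0.034×6.9 + 0.083×25 + 0.078×44 = 6.638 kJ/s.
Handling time per unit search time: 0.064×9.5 + 0.034×29 + 0.083×7.7 + 0.078×18 = 3.637.
Rate = 6.638/(1 + 3.637) = 1.431 kJ/s.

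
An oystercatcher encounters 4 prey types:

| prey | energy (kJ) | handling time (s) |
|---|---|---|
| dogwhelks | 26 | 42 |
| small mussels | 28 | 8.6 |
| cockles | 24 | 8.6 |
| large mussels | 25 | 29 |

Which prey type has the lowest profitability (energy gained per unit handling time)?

Profitability E/h (kJ/s): dogwhelks = 26/42 = 0.619, small mussels = 28/8.6 = 3.26, cockles = 24/8.6 = 2.79, large mussels = 25/29 = 0.862.
Ranked: small mussels > cockles > large mussels > dogwhelks.

dogwhelks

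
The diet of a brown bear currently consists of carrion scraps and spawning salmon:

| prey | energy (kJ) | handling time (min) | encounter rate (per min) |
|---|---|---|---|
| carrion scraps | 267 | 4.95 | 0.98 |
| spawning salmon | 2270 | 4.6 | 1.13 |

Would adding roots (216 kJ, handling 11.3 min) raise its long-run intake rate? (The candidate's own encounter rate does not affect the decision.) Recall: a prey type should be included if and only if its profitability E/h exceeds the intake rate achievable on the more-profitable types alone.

No

On carrion scraps and spawning salmon alone, R = ΣλE/(1+Σλh) = 2827/11.05 = 255.8 kJ/min.
roots: E/h = 216/11.3 = 19.12 kJ/min.
Since 19.12 < R, time spent handling roots is better spent searching.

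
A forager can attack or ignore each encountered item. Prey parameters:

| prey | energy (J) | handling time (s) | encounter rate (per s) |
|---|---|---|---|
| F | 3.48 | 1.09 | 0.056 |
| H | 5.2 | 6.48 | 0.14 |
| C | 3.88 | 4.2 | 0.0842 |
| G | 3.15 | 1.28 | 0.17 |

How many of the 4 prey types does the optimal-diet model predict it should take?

Profitabilities (E/h, J/s): F 3.19, G 2.46, C 0.924, H 0.802. Add prey in this order while the next type's profitability exceeds the intake rate on those already taken.
Rate on top 1: 0.1837. G: 2.46 > 0.1837 → include.
Rate on top 2: 0.5712. C: 0.924 > 0.5712 → include.
Rate on top 3: 0.6476. H: 0.802 > 0.6476 → include.
Optimal diet: F, G, C, H — 4 of 4 types.

4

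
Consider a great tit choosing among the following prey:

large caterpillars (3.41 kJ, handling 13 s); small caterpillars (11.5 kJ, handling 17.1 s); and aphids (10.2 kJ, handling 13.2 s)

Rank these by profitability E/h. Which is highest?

In descending order of E/h:
aphids: 10.2/13.2 = 0.773 kJ/s
small caterpillars: 11.5/17.1 = 0.673 kJ/s
large caterpillars: 3.41/13 = 0.262 kJ/s

aphids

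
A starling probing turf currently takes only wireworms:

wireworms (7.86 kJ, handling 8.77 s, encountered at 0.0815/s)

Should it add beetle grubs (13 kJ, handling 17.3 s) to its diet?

Yes

Intake rate on the current diet: R = (0.0815×7.86) / (1 + 0.0815×8.77) = 0.6406/1.715 = 0.3736 kJ/s.
beetle grubs: E/h = 13/17.3 = 0.7514 kJ/s.
0.7514 > 0.3736, so adding beetle grubs raises the average — include it.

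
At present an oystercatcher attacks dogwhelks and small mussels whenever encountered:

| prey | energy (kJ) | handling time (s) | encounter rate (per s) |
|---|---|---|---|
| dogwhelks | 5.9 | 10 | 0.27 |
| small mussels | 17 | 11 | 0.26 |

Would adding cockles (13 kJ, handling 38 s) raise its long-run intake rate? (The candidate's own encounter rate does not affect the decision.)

No

Current rate: (0.27×5.9 + 0.26×17)/(1 + 0.27×10 + 0.26×11) = 0.9166 kJ/s.
cockles: E/h = 13/38 = 0.3421 kJ/s.
Since 0.3421 < R, time spent handling cockles is better spent searching.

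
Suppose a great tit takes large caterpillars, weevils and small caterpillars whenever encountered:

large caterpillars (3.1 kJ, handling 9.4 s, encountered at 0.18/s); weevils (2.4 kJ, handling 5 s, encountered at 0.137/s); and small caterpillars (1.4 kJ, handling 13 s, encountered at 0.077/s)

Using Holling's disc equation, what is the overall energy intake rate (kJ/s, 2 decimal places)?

Energy encountered per unit search time: 0.18×3.1 + 0.137×2.4 + 0.077×1.4 = 0.9946 kJ/s.
Handling time per unit search time: 0.18×9.4 + 0.137×5 + 0.077×13 = 3.378.
Rate = 0.9946/(1 + 3.378) = 0.2272 kJ/s.

0.23 kJ/s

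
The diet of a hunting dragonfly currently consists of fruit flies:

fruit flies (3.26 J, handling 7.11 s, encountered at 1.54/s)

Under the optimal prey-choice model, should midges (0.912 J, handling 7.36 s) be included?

Intake rate on the current diet: R = (1.54×3.26) / (1 + 1.54×7.11) = 5.02/11.95 = 0.4201 J/s.
midges: E/h = 0.912/7.36 = 0.1239 J/s.
Since 0.1239 < R, time spent handling midges is better spent searching.

No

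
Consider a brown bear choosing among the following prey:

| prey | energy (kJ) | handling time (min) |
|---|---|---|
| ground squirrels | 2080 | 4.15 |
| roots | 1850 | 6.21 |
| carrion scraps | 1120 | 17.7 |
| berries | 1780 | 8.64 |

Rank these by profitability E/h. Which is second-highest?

roots

Profitability E/h (kJ/min): ground squirrels = 2080/4.15 = 501, roots = 1850/6.21 = 298, carrion scraps = 1120/17.7 = 63.3, berries = 1780/8.64 = 206.
Ranked: ground squirrels > roots > berries > carrion scraps.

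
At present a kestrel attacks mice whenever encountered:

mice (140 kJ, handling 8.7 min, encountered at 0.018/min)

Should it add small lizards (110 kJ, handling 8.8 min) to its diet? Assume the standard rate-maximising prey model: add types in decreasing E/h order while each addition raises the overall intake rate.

Yes

On mice alone, R = ΣλE/(1+Σλh) = 2.52/1.157 = 2.179 kJ/min.
Profitability of small lizards: 110/8.8 = 12.5 kJ/min.
12.5 > 2.179, so adding small lizards raises the average — include it.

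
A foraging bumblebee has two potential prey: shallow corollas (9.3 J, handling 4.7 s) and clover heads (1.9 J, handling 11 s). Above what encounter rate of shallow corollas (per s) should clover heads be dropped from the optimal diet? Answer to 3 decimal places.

The zero-one rule: include clover heads iff E₂/h₂ > λE₁/(1+λh₁). Equality gives the switch point.
λE₁h₂ = E₂ + λE₂h₁ ⇒ λ = E₂/(E₁h₂ − E₂h₁) = 1.9/(102.3 − 8.93) = 0.02035 per s.

0.020 per s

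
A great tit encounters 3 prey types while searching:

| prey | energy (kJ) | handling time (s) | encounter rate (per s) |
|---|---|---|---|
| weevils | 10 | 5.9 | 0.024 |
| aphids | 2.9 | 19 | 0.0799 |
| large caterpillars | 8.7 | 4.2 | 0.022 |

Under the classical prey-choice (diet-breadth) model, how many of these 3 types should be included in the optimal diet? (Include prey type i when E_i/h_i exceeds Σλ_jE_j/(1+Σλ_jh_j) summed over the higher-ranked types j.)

Rank by E/h (kJ/s): large caterpillars 2.07, weevils 1.69, aphids 0.153. Include each in turn until the next type's E/h falls below the running intake rate.
Rate on top 1: 0.1752. weevils: 1.69 > 0.1752 → include.
Rate on top 2: 0.3496. aphids: 0.153 < 0.3496 → exclude; stop.
Optimal diet: large caterpillars, weevils — 2 of 3 types.

2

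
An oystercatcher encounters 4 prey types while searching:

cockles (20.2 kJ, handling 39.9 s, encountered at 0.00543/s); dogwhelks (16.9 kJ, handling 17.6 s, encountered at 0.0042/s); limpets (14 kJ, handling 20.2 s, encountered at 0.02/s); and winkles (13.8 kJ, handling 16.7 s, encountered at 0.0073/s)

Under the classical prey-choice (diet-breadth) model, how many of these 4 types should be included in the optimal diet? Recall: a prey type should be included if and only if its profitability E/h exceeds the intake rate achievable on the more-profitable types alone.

4

Rank by E/h (kJ/s): dogwhelks 0.96, winkles 0.826, limpets 0.693, cockles 0.506. Include each in turn until the next type's E/h falls below the running intake rate.
Rate on top 1: 0.06609. winkles: 0.826 > 0.06609 → include.
Rate on top 2: 0.1436. limpets: 0.693 > 0.1436 → include.
Rate on top 3: 0.2824. cockles: 0.506 > 0.2824 → include.
Optimal diet: dogwhelks, winkles, limpets, cockles — 4 of 4 types.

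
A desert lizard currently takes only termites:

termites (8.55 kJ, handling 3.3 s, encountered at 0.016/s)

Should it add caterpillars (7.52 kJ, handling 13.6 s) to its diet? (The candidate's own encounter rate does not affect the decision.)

Yes

On termites alone, R = ΣλE/(1+Σλh) = 0.1368/1.053 = 0.1299 kJ/s.
caterpillars: E/h = 7.52/13.6 = 0.5529 kJ/s.
Since 0.5529 > R, including caterpillars increases the long-run rate.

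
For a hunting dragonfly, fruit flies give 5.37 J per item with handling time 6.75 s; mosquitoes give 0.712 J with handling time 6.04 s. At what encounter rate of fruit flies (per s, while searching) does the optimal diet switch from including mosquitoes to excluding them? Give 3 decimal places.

0.026 per s

The zero-one rule: include mosquitoes iff E₂/h₂ > λE₁/(1+λh₁). Equality gives the switch point.
λE₁h₂ = E₂ + λE₂h₁ ⇒ λ = E₂/(E₁h₂ − E₂h₁) = 0.712/(32.43 − 4.806) = 0.02577 per s.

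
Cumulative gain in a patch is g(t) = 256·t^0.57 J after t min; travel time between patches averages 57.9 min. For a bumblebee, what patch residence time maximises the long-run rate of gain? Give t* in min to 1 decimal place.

76.8 min

Maximise g(t)/(T+t): set derivative to zero → g'(t)(T+t) = g(t).
g'(t) = 0.57·256·t^-0.43. Setting 0.57·256·t^-0.43 = 256·t^0.57/(57.9+t) gives 0.57(57.9+t) = t, so 0.43·t = 0.57×57.9.
t* = 0.57×57.9/0.43 = 76.75 min.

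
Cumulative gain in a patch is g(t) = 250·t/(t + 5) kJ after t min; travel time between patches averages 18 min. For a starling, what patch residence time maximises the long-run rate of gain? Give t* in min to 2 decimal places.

Maximise g(t)/(T+t): set derivative to zero → g'(t)(T+t) = g(t).
g'(t) = 250·5/(t + 5)². Setting 250·5/(t+5)² = 250t/[(t+5)(18+t)] gives 5(18+t) = t(t+5), so t² = 5×18 = 90.
t* = √90 = 9.487 min.

9.49 min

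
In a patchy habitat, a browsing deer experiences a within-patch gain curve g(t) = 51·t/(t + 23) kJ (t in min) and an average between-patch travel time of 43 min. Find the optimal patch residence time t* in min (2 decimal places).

By the marginal value theorem, leave when the instantaneous gain rate g'(t) equals the habitat-wide average g(t)/(T + t).
g'(t) = 51·23/(t + 23)². Setting 51·23/(t+23)² = 51t/[(t+23)(43+t)] gives 23(43+t) = t(t+23), so t² = 23×43 = 989.
t* = √989 = 31.45 min.

31.45 min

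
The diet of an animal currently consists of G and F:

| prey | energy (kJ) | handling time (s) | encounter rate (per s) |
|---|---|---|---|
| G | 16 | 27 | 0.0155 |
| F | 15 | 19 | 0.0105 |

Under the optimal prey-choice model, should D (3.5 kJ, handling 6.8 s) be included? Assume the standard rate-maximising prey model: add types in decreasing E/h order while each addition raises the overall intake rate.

On G and F alone, R = ΣλE/(1+Σλh) = 0.4055/1.618 = 0.2506 kJ/s.
D: E/h = 3.5/6.8 = 0.5147 kJ/s.
0.5147 > 0.2506, so adding D raises the average — include it.

Yes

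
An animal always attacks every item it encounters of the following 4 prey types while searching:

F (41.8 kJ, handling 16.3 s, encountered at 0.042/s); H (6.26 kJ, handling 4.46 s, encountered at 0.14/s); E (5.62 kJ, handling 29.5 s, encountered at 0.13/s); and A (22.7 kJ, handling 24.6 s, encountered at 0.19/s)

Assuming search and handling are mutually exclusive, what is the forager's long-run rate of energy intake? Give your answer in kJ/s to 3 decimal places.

0.710 kJ/s

R = Σλ_iE_i / (1 + Σλ_ih_i)
Numerator: 0.042×41.8 + 0.14×6.26 + 0.13×5.62 + 0.19×22.7 = 7.676
Denominator: 1 + 0.042×16.3 + 0.14×4.46 + 0.13×29.5 + 0.19×24.6 = 10.82
R = 7.676/10.82 = 0.7095 kJ/s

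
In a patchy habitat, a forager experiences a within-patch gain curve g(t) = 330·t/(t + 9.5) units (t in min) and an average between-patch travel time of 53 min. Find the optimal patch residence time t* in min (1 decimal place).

22.4 min

Optimal t* satisfies g'(t*) = g(t*)/(T + t*).
g'(t) = 330·9.5/(t + 9.5)². Setting 330·9.5/(t+9.5)² = 330t/[(t+9.5)(53+t)] gives 9.5(53+t) = t(t+9.5), so t² = 9.5×53 = 503.5.
t* = √503.5 = 22.44 min.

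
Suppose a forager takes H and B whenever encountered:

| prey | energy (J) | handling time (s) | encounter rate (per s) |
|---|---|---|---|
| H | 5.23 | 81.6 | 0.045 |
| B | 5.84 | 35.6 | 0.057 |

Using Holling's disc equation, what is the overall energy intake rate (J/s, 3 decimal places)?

0.085 J/s

R = (0.045×5.23 + 0.057×5.84) / (1 + 0.045×81.6 + 0.057×35.6) = 0.5682/6.701 = 0.0848 J/s.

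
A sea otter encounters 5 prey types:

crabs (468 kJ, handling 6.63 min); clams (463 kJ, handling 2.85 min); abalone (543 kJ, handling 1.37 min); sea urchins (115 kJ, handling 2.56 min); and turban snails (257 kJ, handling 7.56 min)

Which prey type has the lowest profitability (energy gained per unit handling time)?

Profitability E/h (kJ/min): crabs = 468/6.63 = 70.6, clams = 463/2.85 = 162, abalone = 543/1.37 = 396, sea urchins = 115/2.56 = 44.9, turban snails = 257/7.56 = 34.
Ranked: abalone > clams > crabs > sea urchins > turban snails.

turban snails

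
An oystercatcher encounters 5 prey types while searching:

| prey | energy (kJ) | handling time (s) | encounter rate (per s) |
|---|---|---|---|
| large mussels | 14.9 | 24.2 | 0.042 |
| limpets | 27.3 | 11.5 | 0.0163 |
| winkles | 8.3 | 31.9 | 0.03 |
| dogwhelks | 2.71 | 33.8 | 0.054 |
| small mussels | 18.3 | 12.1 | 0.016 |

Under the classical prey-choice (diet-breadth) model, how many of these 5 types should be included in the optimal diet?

3

Rank by E/h (kJ/s): limpets 2.37, small mussels 1.51, large mussels 0.616, winkles 0.26, dogwhelks 0.0802. Include each in turn until the next type's E/h falls below the running intake rate.
Rate on top 1: 0.3747. small mussels: 1.51 > 0.3747 → include.
Rate on top 2: 0.5342. large mussels: 0.616 > 0.5342 → include.
Rate on top 3: 0.5688. winkles: 0.26 < 0.5688 → exclude; stop.
Optimal diet: limpets, small mussels, large mussels — 3 of 5 types.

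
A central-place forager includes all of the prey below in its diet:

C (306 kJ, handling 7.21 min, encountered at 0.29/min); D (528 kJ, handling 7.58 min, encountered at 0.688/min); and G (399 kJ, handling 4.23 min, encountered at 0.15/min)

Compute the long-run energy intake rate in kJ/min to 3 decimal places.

57.252 kJ/min

R = (0.29×306 + 0.688×528 + 0.15×399) / (1 + 0.29×7.21 + 0.688×7.58 + 0.15×4.23) = 511.9/8.94 = 57.25 kJ/min.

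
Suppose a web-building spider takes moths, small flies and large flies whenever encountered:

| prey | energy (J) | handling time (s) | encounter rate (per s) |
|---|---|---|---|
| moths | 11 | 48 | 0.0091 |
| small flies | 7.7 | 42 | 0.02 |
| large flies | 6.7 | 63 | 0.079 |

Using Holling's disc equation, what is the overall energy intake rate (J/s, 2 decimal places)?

R = (0.0091×11 + 0.02×7.7 + 0.079×6.7) / (1 + 0.0091×48 + 0.02×42 + 0.079×63) = 0.7834/7.254 = 0.108 J/s.

0.11 J/s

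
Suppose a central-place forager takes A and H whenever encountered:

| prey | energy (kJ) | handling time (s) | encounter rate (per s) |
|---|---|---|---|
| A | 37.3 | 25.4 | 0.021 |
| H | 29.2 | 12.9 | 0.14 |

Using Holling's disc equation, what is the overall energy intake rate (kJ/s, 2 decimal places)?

1.46 kJ/s

Energy encountered per unit search time: 0.021×37.3 + 0.14×29.2 = 4.871 kJ/s.
Handling time per unit search time: 0.021×25.4 + 0.14×12.9 = 2.339.
Rate = 4.871/(1 + 2.339) = 1.459 kJ/s.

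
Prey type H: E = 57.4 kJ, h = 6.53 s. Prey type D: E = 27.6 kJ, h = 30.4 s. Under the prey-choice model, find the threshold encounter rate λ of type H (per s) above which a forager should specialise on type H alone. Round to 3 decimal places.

At the threshold, the rate on type H alone equals the profitability of type D: λ·57.4/(1 + λ·6.53) = 27.6/30.4 = 0.9079.
Rearranging, λ(57.4 − 0.9079×6.53) = 0.9079, so λ = 0.9079/51.47 = 0.01764 per s.

0.018 per s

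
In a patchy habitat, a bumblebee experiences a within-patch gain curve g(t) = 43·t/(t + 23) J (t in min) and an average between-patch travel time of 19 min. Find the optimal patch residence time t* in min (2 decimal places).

20.90 min

Optimal t* satisfies g'(t*) = g(t*)/(T + t*).
g'(t) = 43·23/(t + 23)². Setting 43·23/(t+23)² = 43t/[(t+23)(19+t)] gives 23(19+t) = t(t+23), so t² = 23×19 = 437.
t* = √437 = 20.9 min.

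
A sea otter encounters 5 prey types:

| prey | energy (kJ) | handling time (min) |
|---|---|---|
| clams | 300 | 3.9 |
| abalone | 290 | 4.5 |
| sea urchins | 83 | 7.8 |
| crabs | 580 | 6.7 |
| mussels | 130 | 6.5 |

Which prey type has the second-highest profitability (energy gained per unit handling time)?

Profitability E/h (kJ/min): clams = 300/3.9 = 76.9, abalone = 290/4.5 = 64.4, sea urchins = 83/7.8 = 10.6, crabs = 580/6.7 = 86.6, mussels = 130/6.5 = 20.
Ranked: crabs > clams > abalone > mussels > sea urchins.

clams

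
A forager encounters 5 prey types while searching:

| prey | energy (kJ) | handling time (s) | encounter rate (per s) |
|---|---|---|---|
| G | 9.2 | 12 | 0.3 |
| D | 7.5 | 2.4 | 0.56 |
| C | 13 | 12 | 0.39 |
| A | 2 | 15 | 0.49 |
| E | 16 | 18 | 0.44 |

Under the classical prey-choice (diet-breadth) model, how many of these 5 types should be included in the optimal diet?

1

Rank by E/h (kJ/s): D 3.12, C 1.08, E 0.889, G 0.767, A 0.133. Include each in turn until the next type's E/h falls below the running intake rate.
Rate on top 1: 1.792. C: 1.08 < 1.792 → exclude; stop.
Optimal diet: D — 1 of 5 types.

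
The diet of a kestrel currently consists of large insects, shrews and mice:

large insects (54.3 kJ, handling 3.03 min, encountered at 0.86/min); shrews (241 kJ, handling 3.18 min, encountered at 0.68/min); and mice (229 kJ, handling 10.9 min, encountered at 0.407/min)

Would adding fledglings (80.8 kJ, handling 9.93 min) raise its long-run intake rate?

No

Intake rate on the current diet: R = (0.86×54.3 + 0.68×241 + 0.407×229) / (1 + 0.86×3.03 + 0.68×3.18 + 0.407×10.9) = 303.8/10.2 = 29.77 kJ/min.
Profitability of fledglings: 80.8/9.93 = 8.137 kJ/min.
Since 8.137 < R, time spent handling fledglings is better spent searching.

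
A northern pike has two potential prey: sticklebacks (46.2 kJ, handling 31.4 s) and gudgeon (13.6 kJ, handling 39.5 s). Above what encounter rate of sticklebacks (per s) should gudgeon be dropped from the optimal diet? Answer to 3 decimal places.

0.010 per s

At the threshold, the rate on sticklebacks alone equals the profitability of gudgeon: λ·46.2/(1 + λ·31.4) = 13.6/39.5 = 0.3443.
Rearranging, λ(46.2 − 0.3443×31.4) = 0.3443, so λ = 0.3443/35.39 = 0.009729 per s.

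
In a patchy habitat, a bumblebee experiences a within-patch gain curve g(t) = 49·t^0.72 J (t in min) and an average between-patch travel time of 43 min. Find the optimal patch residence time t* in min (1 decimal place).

110.6 min

By the marginal value theorem, leave when the instantaneous gain rate g'(t) equals the habitat-wide average g(t)/(T + t).
g'(t) = 0.72·49·t^-0.28. Setting 0.72·49·t^-0.28 = 49·t^0.72/(43+t) gives 0.72(43+t) = t, so 0.28·t = 0.72×43.
t* = 0.72×43/0.28 = 110.6 min.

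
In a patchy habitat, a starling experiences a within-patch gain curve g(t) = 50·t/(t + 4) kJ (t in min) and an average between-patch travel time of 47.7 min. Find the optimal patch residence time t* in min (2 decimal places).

Optimal t* satisfies g'(t*) = g(t*)/(T + t*).
g'(t) = 50·4/(t + 4)². Setting 50·4/(t+4)² = 50t/[(t+4)(47.7+t)] gives 4(47.7+t) = t(t+4), so t² = 4×47.7 = 190.8.
t* = √190.8 = 13.81 min.

13.81 min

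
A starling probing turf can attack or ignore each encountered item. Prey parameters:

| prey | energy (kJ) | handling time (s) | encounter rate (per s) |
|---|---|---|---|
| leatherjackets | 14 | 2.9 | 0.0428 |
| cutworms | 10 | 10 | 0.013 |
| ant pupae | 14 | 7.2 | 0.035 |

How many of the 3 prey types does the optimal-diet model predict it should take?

3

Rank by E/h (kJ/s): leatherjackets 4.83, ant pupae 1.94, cutworms 1. Include each in turn until the next type's E/h falls below the running intake rate.
Rate on top 1: 0.533. ant pupae: 1.94 > 0.533 → include.
Rate on top 2: 0.7915. cutworms: 1 > 0.7915 → include.
Optimal diet: leatherjackets, ant pupae, cutworms — 3 of 3 types.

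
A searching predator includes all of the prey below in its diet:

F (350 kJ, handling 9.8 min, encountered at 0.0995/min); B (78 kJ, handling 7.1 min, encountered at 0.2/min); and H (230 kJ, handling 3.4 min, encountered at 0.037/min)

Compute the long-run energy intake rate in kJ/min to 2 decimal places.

R = Σλ_iE_i / (1 + Σλ_ih_i)
Numerator: 0.0995×350 + 0.2×78 + 0.037×230 = 58.94
Denominator: 1 + 0.0995×9.8 + 0.2×7.1 + 0.037×3.4 = 3.521
R = 58.94/3.521 = 16.74 kJ/min

16.74 kJ/min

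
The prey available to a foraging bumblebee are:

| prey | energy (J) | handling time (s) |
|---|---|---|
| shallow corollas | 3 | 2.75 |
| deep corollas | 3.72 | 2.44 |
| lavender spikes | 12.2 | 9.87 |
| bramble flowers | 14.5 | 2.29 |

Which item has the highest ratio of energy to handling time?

In descending order of E/h:
bramble flowers: 14.5/2.29 = 6.33 J/s
deep corollas: 3.72/2.44 = 1.52 J/s
lavender spikes: 12.2/9.87 = 1.24 J/s
shallow corollas: 3/2.75 = 1.09 J/s

bramble flowers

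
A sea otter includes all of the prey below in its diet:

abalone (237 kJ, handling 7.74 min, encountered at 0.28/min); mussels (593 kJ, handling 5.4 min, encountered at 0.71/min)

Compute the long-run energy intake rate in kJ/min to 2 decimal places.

69.62 kJ/min

Energy encountered per unit search time: 0.28×237 + 0.71×593 = 487.4 kJ/min.
Handling time per unit search time: 0.28×7.74 + 0.71×5.4 = 6.001.
Rate = 487.4/(1 + 6.001) = 69.62 kJ/min.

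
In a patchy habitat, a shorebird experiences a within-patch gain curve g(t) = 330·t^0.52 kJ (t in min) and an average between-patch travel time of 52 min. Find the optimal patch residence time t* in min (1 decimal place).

56.3 min

Optimal t* satisfies g'(t*) = g(t*)/(T + t*).
g'(t) = 0.52·330·t^-0.48. Setting 0.52·330·t^-0.48 = 330·t^0.52/(52+t) gives 0.52(52+t) = t, so 0.48·t = 0.52×52.
t* = 0.52×52/0.48 = 56.33 min.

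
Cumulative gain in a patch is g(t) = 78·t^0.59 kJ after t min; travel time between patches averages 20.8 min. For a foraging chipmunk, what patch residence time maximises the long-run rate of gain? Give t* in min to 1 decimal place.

Maximise g(t)/(T+t): set derivative to zero → g'(t)(T+t) = g(t).
g'(t) = 0.59·78·t^-0.41. Setting 0.59·78·t^-0.41 = 78·t^0.59/(20.8+t) gives 0.59(20.8+t) = t, so 0.41·t = 0.59×20.8.
t* = 0.59×20.8/0.41 = 29.93 min.

29.9 min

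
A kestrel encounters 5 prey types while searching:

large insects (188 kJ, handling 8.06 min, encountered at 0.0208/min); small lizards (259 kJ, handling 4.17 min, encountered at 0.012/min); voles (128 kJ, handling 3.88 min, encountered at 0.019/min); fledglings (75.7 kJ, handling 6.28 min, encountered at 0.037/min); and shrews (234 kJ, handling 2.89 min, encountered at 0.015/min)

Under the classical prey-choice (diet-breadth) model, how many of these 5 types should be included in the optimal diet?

Profitabilities (E/h, kJ/min): shrews 81, small lizards 62.1, voles 33, large insects 23.3, fledglings 12.1. Add prey in this order while the next type's profitability exceeds the intake rate on those already taken.
Rate on top 1: 3.364. small lizards: 62.1 > 3.364 → include.
Rate on top 2: 6.053. voles: 33 > 6.053 → include.
Rate on top 3: 7.754. large insects: 23.3 > 7.754 → include.
Rate on top 4: 9.71. fledglings: 12.1 > 9.71 → include.
Optimal diet: shrews, small lizards, voles, large insects, fledglings — 5 of 5 types.

5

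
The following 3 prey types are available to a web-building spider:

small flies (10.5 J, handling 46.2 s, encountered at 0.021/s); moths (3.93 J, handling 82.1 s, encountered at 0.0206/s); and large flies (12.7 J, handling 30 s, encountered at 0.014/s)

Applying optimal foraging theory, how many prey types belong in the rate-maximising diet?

2

Profitabilities (E/h, J/s): large flies 0.423, small flies 0.227, moths 0.0479. Add prey in this order while the next type's profitability exceeds the intake rate on those already taken.
Rate on top 1: 0.1252. small flies: 0.227 > 0.1252 → include.
Rate on top 2: 0.1666. moths: 0.0479 < 0.1666 → exclude; stop.
Optimal diet: large flies, small flies — 2 of 3 types.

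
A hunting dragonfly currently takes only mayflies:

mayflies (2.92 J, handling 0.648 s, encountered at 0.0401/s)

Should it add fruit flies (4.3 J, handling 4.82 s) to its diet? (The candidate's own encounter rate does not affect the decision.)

On mayflies alone, R = ΣλE/(1+Σλh) = 0.1171/1.026 = 0.1141 J/s.
Profitability of fruit flies: 4.3/4.82 = 0.8921 J/s.
0.8921 > 0.1141, so adding fruit flies raises the average — include it.

Yes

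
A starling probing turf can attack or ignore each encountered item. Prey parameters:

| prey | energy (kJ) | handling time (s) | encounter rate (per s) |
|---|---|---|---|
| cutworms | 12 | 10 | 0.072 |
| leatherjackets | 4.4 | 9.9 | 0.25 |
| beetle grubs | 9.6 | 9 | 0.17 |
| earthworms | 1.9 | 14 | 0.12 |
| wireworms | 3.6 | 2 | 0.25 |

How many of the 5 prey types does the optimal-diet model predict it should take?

E/h in descending order: wireworms 1.8, cutworms 1.2, beetle grubs 1.07, leatherjackets 0.444, earthworms 0.136 kJ/s. The optimal diet is the largest prefix of this list for which every included type satisfies E_i/h_i > R on the types above it.
Rate on top 1: 0.6. cutworms: 1.2 > 0.6 → include.
Rate on top 2: 0.7946. beetle grubs: 1.07 > 0.7946 → include.
Rate on top 3: 0.9056. leatherjackets: 0.444 < 0.9056 → exclude; stop.
Optimal diet: wireworms, cutworms, beetle grubs — 3 of 5 types.

3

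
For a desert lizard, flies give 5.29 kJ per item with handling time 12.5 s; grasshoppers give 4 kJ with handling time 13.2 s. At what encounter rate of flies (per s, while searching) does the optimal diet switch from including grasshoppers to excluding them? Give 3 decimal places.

At the threshold, the rate on flies alone equals the profitability of grasshoppers: λ·5.29/(1 + λ·12.5) = 4/13.2 = 0.303.
Rearranging, λ(5.29 − 0.303×12.5) = 0.303, so λ = 0.303/1.502 = 0.2017 per s.

0.202 per s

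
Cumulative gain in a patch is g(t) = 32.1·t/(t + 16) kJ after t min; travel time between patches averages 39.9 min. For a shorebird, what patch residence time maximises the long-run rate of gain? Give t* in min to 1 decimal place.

By the marginal value theorem, leave when the instantaneous gain rate g'(t) equals the habitat-wide average g(t)/(T + t).
g'(t) = 32.1·16/(t + 16)². Setting 32.1·16/(t+16)² = 32.1t/[(t+16)(39.9+t)] gives 16(39.9+t) = t(t+16), so t² = 16×39.9 = 638.4.
t* = √638.4 = 25.27 min.

25.3 min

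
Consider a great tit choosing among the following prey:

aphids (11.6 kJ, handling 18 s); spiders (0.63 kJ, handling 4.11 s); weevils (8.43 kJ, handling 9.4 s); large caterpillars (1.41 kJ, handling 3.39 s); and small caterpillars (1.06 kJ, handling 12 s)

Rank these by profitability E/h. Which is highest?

weevils

Profitability E/h (kJ/s): aphids = 11.6/18 = 0.644, spiders = 0.63/4.11 = 0.153, weevils = 8.43/9.4 = 0.897, large caterpillars = 1.41/3.39 = 0.416, small caterpillars = 1.06/12 = 0.0883.
Ranked: weevils > aphids > large caterpillars > spiders > small caterpillars.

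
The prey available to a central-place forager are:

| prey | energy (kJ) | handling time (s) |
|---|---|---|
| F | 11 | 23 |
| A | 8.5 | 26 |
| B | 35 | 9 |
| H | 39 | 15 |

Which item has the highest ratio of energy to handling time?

B

In descending order of E/h:
B: 35/9 = 3.89 kJ/s
H: 39/15 = 2.6 kJ/s
F: 11/23 = 0.478 kJ/s
A: 8.5/26 = 0.327 kJ/s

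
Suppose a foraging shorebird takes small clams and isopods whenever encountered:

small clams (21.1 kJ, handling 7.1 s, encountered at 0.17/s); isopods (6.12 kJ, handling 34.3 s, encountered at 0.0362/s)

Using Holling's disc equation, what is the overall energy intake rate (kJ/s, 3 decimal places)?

1.104 kJ/s

R = Σλ_iE_i / (1 + Σλ_ih_i)
Numerator: 0.17×21.1 + 0.0362×6.12 = 3.809
Denominator: 1 + 0.17×7.1 + 0.0362×34.3 = 3.449
R = 3.809/3.449 = 1.104 kJ/s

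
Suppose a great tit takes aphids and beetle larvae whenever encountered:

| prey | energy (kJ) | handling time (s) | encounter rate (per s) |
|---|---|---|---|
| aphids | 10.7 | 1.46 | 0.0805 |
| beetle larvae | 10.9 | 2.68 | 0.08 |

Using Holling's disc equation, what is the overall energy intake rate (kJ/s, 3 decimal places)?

1.301 kJ/s

R = (0.0805×10.7 + 0.08×10.9) / (1 + 0.0805×1.46 + 0.08×2.68) = 1.733/1.332 = 1.301 kJ/s.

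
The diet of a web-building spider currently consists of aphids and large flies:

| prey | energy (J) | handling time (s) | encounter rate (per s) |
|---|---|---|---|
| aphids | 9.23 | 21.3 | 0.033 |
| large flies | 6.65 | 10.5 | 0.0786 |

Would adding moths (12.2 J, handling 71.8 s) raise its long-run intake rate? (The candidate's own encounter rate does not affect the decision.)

Current rate: (0.033×9.23 + 0.0786×6.65)/(1 + 0.033×21.3 + 0.0786×10.5) = 0.3272 J/s.
Profitability of moths: 12.2/71.8 = 0.1699 J/s.
Since 0.1699 < R, time spent handling moths is better spent searching.

No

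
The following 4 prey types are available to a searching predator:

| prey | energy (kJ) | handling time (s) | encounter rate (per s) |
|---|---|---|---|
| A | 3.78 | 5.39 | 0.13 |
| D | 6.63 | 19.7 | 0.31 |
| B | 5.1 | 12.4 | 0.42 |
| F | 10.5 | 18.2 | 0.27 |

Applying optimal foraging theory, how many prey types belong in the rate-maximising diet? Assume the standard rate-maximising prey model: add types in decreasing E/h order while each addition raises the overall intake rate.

2

Rank by E/h (kJ/s): A 0.701, F 0.577, B 0.411, D 0.337. Include each in turn until the next type's E/h falls below the running intake rate.
Rate on top 1: 0.2889. F: 0.577 > 0.2889 → include.
Rate on top 2: 0.5029. B: 0.411 < 0.5029 → exclude; stop.
Optimal diet: A, F — 2 of 4 types.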